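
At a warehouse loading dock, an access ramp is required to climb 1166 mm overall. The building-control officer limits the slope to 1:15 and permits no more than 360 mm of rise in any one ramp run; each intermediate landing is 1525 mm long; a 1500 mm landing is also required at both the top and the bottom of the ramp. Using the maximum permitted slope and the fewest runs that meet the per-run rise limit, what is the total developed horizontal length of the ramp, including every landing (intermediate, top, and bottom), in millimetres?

25065 mm

1166 / 360 = 3.239 → round up to 4 ramp runs. That means 3 intermediate landings.
Horizontal run for 1166 mm of rise at 1:15 is 1166 × 15 = 17490 mm.
Intermediate landings: 3 × 1525 = 4575 mm.
Top and bottom landings: 2 × 1500 = 3000 mm.
Total = 17490 + 4575 + 3000 = 25065 mm.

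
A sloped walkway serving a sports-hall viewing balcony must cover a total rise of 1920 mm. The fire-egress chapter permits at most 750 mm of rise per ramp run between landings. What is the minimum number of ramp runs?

⌈1920/750⌉ = 3 ramp runs.

3 runs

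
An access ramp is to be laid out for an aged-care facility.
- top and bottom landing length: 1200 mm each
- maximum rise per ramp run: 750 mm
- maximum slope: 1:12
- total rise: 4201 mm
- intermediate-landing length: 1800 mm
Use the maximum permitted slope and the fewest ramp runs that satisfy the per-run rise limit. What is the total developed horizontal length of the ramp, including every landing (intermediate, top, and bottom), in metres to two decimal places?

61.81 m

At most 750 each: 4201/750 = 5.60, giving 6 ramp runs. That means 5 intermediate landings.
Horizontal run for 4201 mm of rise at 1:12 is 4201 × 12 = 50412 mm.
5 intermediate landings contribute 5 × 1800 = 9000 mm.
Top and bottom landings: 2 × 1200 = 2400 mm.
Total = 50412 + 9000 + 2400 = 61812 mm.
= 61.81 m.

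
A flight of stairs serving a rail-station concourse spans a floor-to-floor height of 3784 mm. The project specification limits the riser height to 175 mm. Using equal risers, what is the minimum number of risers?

22 risers

⌈3784/175⌉ = 22 risers.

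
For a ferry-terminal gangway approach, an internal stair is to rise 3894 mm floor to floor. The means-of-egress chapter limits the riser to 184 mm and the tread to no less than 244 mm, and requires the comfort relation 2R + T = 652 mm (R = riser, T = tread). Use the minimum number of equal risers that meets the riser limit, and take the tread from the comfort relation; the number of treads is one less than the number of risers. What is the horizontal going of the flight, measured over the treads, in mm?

⌈3894/184⌉ = 22 risers.
R = 3894 ÷ 22 = 177 mm.
From 2R + T = 652: T = 652 − 354 = 298 mm.
Treads = 22 − 1 = 21; going = 21 × 298 = 6258 mm.

6258 mm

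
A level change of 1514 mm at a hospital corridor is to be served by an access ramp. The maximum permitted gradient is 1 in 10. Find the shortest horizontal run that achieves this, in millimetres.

Run = rise × 10 = 1514 × 10 = 15140 mm.

15140 mm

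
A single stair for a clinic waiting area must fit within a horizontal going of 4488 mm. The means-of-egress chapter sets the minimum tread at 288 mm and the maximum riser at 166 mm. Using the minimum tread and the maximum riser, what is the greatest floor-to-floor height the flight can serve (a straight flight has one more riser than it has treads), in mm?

2656 mm

Treads that fit: ⌊4488 / 288⌋ = 15.
Risers = treads + 1 = 16.
Maximum height = 16 × 166 = 2656 mm.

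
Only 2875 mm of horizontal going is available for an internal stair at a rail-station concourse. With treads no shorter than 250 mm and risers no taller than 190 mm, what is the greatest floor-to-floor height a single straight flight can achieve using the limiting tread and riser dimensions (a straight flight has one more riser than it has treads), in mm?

2280 mm

Treads that fit: ⌊2875 / 250⌋ = 11.
Risers = treads + 1 = 12.
Maximum height = 12 × 190 = 2280 mm.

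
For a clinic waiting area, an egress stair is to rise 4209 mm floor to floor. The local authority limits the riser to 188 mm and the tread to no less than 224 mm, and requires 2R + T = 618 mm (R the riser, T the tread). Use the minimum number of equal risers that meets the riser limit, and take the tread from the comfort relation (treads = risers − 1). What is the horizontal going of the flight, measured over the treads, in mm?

5544 mm

4209 / 188 = 22.388 → round up to 23 risers.
R = 4209 ÷ 23 = 183 mm.
Tread T = 618 − 2 × 183 = 252 mm (≥ 224 mm).
Going = (23 − 1) × 252 = 5544 mm.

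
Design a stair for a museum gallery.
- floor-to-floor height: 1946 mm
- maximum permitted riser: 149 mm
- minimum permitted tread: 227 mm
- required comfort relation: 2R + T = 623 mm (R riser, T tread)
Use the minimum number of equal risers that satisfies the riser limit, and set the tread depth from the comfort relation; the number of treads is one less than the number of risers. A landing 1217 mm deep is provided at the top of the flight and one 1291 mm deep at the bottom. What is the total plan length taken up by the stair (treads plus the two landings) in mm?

6993 mm

1946 / 149 = 13.060 → round up to 14 risers.
Riser R = 1946 / 14 = 139 mm, within the 149 mm limit.
Tread T = 623 − 2 × 139 = 345 mm (≥ 227 mm).
Going = (14 − 1) × 345 = 4485 mm.
Enclosure = 4485 + 1217 + 1291 = 6993 mm.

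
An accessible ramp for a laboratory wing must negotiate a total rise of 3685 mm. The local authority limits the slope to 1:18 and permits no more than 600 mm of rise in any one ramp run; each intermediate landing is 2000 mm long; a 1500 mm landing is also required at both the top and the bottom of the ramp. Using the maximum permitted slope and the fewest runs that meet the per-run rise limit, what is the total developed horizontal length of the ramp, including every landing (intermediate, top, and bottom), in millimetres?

81330 mm

3685 / 600 = 6.142 → round up to 7 ramp runs. That means 6 intermediate landings.
Ramp run (horizontal) at 1:18: 3685 × 18 = 66330 mm.
Intermediate landings: 6 × 2000 = 12000 mm.
Top and bottom landings: 2 × 1500 = 3000 mm.
Total = 66330 + 12000 + 3000 = 81330 mm.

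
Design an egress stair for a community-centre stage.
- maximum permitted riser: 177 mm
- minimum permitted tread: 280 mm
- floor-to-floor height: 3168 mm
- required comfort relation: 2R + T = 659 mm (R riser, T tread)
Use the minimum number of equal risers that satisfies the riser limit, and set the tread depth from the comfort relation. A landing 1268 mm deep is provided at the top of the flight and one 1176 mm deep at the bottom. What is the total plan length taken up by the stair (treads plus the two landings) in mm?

3168 / 177 = 17.90, so 18 risers are needed.
R = 3168 ÷ 18 = 176 mm.
T = 659 − 2·176 = 307 mm, which satisfies the 280 mm minimum.
Treads = 18 − 1 = 17; going = 17 × 307 = 5219 mm.
Add landings: 5219 + 1268 + 1176 = 7663 mm.

7663 mm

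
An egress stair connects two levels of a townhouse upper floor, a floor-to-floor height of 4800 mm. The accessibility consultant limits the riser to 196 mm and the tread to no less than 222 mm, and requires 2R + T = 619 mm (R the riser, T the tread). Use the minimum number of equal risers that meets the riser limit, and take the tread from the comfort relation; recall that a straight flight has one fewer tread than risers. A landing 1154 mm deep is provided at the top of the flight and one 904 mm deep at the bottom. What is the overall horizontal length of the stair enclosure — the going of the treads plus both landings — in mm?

4800 / 196 = 24.490 → round up to 25 risers.
Each riser is 4800/25 = 192 mm (≤ 196 mm).
From 2R + T = 619: T = 619 − 384 = 235 mm.
25 risers give 24 treads; going = 24 × 235 = 5640 mm.
Add landings: 5640 + 1154 + 904 = 7698 mm.

7698 mm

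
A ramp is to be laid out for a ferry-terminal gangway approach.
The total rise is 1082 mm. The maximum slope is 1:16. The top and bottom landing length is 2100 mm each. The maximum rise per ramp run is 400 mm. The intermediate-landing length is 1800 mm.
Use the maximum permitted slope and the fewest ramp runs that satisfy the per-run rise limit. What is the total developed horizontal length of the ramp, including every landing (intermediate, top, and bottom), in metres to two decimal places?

25.11 m

1082 / 400 = 2.705 → round up to 3 ramp runs. That means 2 intermediate landings.
Ramp run (horizontal) at 1:16: 1082 × 16 = 17312 mm.
2 intermediate landings contribute 2 × 1800 = 3600 mm.
Top and bottom landings: 2 × 2100 = 4200 mm.
Total = 17312 + 3600 + 4200 = 25112 mm.
= 25.11 m.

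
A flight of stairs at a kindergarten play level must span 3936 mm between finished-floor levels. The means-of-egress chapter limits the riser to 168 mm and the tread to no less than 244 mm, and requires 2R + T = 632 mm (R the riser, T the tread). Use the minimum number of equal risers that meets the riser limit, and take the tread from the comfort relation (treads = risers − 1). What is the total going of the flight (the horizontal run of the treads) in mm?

3936 / 168 = 23.43, so 24 risers are needed.
Each riser is 3936/24 = 164 mm (≤ 168 mm).
Tread T = 632 − 2 × 164 = 304 mm (≥ 244 mm).
Going = (24 − 1) × 304 = 6992 mm.

6992 mm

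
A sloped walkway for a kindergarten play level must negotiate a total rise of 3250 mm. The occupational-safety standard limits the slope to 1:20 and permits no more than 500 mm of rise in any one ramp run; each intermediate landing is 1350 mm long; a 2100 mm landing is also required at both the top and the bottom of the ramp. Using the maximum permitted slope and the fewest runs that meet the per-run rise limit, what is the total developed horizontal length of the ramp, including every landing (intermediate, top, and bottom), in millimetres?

3250 / 500 = 6.500 → round up to 7 ramp runs. That means 6 intermediate landings.
Horizontal run for 3250 mm of rise at 1:20 is 3250 × 20 = 65000 mm.
6 intermediate landings contribute 6 × 1350 = 8100 mm.
Top and bottom landings: 2 × 2100 = 4200 mm.
Total = 65000 + 8100 + 4200 = 77300 mm.

77300 mm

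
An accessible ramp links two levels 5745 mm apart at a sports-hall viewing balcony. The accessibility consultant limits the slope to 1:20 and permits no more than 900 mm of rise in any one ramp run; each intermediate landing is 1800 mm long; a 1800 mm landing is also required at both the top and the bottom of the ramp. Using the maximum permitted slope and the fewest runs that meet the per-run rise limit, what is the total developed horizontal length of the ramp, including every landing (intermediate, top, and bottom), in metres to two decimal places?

5745 / 900 = 6.383 → round up to 7 ramp runs. That means 6 intermediate landings.
Horizontal run for 5745 mm of rise at 1:20 is 5745 × 20 = 114900 mm.
6 intermediate landings contribute 6 × 1800 = 10800 mm.
Top and bottom landings: 2 × 1800 = 3600 mm.
Total = 114900 + 10800 + 3600 = 129300 mm.
= 129.30 m.

129.30 m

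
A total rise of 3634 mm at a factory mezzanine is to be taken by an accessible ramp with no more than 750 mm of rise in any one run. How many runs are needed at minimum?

5 runs

3634 / 750 = 4.845 → round up to 5 ramp runs.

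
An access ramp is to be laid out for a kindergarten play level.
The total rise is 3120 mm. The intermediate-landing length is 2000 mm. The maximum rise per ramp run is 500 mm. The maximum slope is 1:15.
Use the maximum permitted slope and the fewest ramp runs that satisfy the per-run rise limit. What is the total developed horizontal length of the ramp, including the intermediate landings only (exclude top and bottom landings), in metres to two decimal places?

At most 500 each: 3120/500 = 6.24, giving 7 ramp runs. That means 6 intermediate landings.
Ramp run (horizontal) at 1:15: 3120 × 15 = 46800 mm.
Intermediate landings: 6 × 2000 = 12000 mm.
Developed length = 46800 + 12000 = 58800 mm.
= 58.80 m.

58.80 m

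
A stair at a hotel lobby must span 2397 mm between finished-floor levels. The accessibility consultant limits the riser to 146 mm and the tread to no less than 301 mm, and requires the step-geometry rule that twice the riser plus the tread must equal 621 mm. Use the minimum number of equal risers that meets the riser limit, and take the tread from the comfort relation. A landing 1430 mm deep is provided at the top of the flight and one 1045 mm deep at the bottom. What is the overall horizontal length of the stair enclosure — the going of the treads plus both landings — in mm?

2397 / 146 = 16.42, so 17 risers are needed.
Each riser is 2397/17 = 141 mm (≤ 146 mm).
T = 621 − 2·141 = 339 mm, which satisfies the 301 mm minimum.
Treads = 17 − 1 = 16; going = 16 × 339 = 5424 mm.
Add landings: 5424 + 1430 + 1045 = 7899 mm.

7899 mm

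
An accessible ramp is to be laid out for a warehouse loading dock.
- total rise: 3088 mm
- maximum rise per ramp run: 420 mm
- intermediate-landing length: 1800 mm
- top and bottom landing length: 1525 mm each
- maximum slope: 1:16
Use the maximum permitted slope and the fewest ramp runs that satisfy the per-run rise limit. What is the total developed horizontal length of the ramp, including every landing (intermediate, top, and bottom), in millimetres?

65058 mm

3088 / 420 = 7.352 → round up to 8 ramp runs. That means 7 intermediate landings.
Ramp run (horizontal) at 1:16: 3088 × 16 = 49408 mm.
Intermediate landings: 7 × 1800 = 12600 mm.
Top and bottom landings: 2 × 1525 = 3050 mm.
Total = 49408 + 12600 + 3050 = 65058 mm.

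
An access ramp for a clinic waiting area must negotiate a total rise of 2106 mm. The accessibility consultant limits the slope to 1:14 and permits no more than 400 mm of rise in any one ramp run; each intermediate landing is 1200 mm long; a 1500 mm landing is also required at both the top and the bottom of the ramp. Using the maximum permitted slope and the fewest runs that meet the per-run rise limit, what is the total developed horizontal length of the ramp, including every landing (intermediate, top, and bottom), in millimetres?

38484 mm

⌈2106/400⌉ = 6 ramp runs. That means 5 intermediate landings.
Ramp run (horizontal) at 1:14: 2106 × 14 = 29484 mm.
5 intermediate landings contribute 5 × 1200 = 6000 mm.
Top and bottom landings: 2 × 1500 = 3000 mm.
Total = 29484 + 6000 + 3000 = 38484 mm.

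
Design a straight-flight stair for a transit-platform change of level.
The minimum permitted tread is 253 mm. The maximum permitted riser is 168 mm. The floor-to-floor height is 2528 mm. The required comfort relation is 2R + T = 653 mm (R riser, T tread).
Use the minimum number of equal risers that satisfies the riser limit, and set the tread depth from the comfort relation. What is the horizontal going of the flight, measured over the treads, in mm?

2528 / 168 = 15.05, so 16 risers are needed.
Riser R = 2528 / 16 = 158 mm, within the 168 mm limit.
Tread T = 653 − 2 × 158 = 337 mm (≥ 253 mm).
16 risers give 15 treads; going = 15 × 337 = 5055 mm.

5055 mm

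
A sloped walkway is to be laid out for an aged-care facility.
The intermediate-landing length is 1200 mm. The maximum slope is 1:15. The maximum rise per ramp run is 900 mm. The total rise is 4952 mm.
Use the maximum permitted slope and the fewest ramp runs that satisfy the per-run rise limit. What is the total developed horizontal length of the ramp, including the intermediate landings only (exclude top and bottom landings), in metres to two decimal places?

⌈4952/900⌉ = 6 ramp runs. That means 5 intermediate landings.
Horizontal run for 4952 mm of rise at 1:15 is 4952 × 15 = 74280 mm.
Intermediate landings: 5 × 1200 = 6000 mm.
Total developed length = 74280 + 6000 = 80280 mm.
= 80.28 m.

80.28 m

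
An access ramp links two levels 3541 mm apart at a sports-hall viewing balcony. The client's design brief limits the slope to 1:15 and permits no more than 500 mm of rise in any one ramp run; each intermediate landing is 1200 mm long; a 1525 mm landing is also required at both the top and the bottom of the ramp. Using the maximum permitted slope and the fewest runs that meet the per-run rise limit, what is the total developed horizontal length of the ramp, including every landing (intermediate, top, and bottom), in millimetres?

64565 mm

⌈3541/500⌉ = 8 ramp runs. That means 7 intermediate landings.
Ramp run (horizontal) at 1:15: 3541 × 15 = 53115 mm.
Intermediate landings: 7 × 1200 = 8400 mm.
Top and bottom landings: 2 × 1525 = 3050 mm.
Total = 53115 + 8400 + 3050 = 64565 mm.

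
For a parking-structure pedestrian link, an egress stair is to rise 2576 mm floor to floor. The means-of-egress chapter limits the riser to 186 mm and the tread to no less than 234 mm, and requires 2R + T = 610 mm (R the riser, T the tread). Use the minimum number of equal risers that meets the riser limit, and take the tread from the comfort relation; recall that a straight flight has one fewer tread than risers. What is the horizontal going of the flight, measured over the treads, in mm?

2576 / 186 = 13.85, so 14 risers are needed.
Each riser is 2576/14 = 184 mm (≤ 186 mm).
Tread T = 610 − 2 × 184 = 242 mm (≥ 234 mm).
Going = (14 − 1) × 242 = 3146 mm.

3146 mm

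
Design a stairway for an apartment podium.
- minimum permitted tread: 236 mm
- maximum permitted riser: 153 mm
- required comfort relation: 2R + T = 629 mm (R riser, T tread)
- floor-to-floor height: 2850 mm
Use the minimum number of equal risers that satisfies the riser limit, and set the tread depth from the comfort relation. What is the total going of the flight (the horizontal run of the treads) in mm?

2850 / 153 = 18.627 → round up to 19 risers.
R = 2850 ÷ 19 = 150 mm.
From 2R + T = 629: T = 629 − 300 = 329 mm.
19 risers give 18 treads; going = 18 × 329 = 5922 mm.

5922 mm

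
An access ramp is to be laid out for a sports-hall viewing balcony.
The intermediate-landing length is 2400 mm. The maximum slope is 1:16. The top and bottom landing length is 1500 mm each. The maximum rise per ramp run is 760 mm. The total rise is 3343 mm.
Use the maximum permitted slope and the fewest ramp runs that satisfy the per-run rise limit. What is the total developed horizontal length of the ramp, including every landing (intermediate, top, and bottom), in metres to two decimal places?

66.09 m

⌈3343/760⌉ = 5 ramp runs. That means 4 intermediate landings.
Ramp run (horizontal) at 1:16: 3343 × 16 = 53488 mm.
4 intermediate landings contribute 4 × 2400 = 9600 mm.
Top and bottom landings: 2 × 1500 = 3000 mm.
Total = 53488 + 9600 + 3000 = 66088 mm.
= 66.09 m.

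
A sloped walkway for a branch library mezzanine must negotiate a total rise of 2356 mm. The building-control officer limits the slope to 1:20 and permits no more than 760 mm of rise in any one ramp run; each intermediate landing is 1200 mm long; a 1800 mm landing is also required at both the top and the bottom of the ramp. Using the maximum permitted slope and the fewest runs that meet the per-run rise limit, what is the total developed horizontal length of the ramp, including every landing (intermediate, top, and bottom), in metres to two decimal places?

2356 / 760 = 3.100 → round up to 4 ramp runs. That means 3 intermediate landings.
Horizontal run for 2356 mm of rise at 1:20 is 2356 × 20 = 47120 mm.
3 intermediate landings contribute 3 × 1200 = 3600 mm.
Top and bottom landings: 2 × 1800 = 3600 mm.
Total = 47120 + 3600 + 3600 = 54320 mm.
= 54.32 m.

54.32 m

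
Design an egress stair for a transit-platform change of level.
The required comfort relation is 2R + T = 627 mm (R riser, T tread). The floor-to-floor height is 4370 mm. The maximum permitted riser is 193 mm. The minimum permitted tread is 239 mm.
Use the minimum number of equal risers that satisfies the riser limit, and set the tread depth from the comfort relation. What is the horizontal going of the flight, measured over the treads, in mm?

At most 193 each: 4370/193 = 22.64, giving 23 risers.
R = 4370 ÷ 23 = 190 mm.
From 2R + T = 627: T = 627 − 380 = 247 mm.
Going = (23 − 1) × 247 = 5434 mm.

5434 mm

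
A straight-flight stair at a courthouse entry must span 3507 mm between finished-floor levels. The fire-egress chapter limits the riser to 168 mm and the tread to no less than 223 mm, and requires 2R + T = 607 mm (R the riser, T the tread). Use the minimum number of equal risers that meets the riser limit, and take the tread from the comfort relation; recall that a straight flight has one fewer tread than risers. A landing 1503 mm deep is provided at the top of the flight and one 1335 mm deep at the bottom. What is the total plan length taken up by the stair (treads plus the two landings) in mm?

3507 / 168 = 20.88, so 21 risers are needed.
Each riser is 3507/21 = 167 mm (≤ 168 mm).
From 2R + T = 607: T = 607 − 334 = 273 mm.
Going = (21 − 1) × 273 = 5460 mm.
Enclosure = 5460 + 1503 + 1335 = 8298 mm.

8298 mm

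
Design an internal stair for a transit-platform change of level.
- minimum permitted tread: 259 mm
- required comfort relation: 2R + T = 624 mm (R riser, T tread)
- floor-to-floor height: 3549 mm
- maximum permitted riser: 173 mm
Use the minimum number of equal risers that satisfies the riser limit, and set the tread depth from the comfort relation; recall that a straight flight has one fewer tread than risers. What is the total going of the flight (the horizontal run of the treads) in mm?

5720 mm

⌈3549/173⌉ = 21 risers.
R = 3549 ÷ 21 = 169 mm.
From 2R + T = 624: T = 624 − 338 = 286 mm.
Going = (21 − 1) × 286 = 5720 mm.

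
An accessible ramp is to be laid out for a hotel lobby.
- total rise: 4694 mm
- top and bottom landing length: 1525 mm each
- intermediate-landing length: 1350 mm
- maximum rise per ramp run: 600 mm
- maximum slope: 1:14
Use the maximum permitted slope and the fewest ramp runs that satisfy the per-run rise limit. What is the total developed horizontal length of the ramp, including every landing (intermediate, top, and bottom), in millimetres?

⌈4694/600⌉ = 8 ramp runs. That means 7 intermediate landings.
Horizontal run for 4694 mm of rise at 1:14 is 4694 × 14 = 65716 mm.
Intermediate landings: 7 × 1350 = 9450 mm.
Top and bottom landings: 2 × 1525 = 3050 mm.
Total = 65716 + 9450 + 3050 = 78216 mm.

78216 mm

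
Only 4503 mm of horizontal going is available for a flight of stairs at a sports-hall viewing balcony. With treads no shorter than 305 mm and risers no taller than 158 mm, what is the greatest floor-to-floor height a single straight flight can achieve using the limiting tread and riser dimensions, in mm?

Treads that fit: ⌊4503 / 305⌋ = 14.
Risers = treads + 1 = 15.
Maximum height = 15 × 158 = 2370 mm.

2370 mm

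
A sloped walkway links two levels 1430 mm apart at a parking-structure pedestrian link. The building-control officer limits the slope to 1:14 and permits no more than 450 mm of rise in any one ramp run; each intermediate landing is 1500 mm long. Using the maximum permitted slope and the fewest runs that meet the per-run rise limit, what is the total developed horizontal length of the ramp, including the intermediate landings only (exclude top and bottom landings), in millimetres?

24520 mm

⌈1430/450⌉ = 4 ramp runs. That means 3 intermediate landings.
Ramp run (horizontal) at 1:14: 1430 × 14 = 20020 mm.
3 intermediate landings contribute 3 × 1500 = 4500 mm.
Developed length = 20020 + 4500 = 24520 mm.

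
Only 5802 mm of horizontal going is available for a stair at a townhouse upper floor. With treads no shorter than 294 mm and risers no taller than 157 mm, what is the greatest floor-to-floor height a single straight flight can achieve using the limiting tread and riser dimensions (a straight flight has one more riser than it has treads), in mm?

Treads that fit: ⌊5802 / 294⌋ = 19.
Risers = treads + 1 = 20.
Maximum height = 20 × 157 = 3140 mm.

3140 mm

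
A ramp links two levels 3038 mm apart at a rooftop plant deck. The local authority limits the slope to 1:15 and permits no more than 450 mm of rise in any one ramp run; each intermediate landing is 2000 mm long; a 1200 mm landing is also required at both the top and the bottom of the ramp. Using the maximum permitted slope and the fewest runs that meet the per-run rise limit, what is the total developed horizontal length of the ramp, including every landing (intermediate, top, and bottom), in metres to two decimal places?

3038 / 450 = 6.751 → round up to 7 ramp runs. That means 6 intermediate landings.
Horizontal run for 3038 mm of rise at 1:15 is 3038 × 15 = 45570 mm.
Intermediate landings: 6 × 2000 = 12000 mm.
Top and bottom landings: 2 × 1200 = 2400 mm.
Total = 45570 + 12000 + 2400 = 59970 mm.
= 59.97 m.

59.97 m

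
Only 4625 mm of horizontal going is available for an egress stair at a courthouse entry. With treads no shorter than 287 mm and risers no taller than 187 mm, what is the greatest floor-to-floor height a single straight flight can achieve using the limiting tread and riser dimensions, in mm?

3179 mm

4625 / 287 = 16.11, so 16 treads fit.
Risers = treads + 1 = 17.
Maximum height = 17 × 187 = 3179 mm.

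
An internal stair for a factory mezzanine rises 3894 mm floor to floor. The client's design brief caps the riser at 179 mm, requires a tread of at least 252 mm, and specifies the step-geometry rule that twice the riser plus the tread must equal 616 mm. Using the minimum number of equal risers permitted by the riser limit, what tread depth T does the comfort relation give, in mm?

262 mm

3894 / 179 = 21.75, so 22 risers are needed.
Each riser is 3894/22 = 177 mm (≤ 179 mm).
From 2R + T = 616: T = 616 − 354 = 262 mm.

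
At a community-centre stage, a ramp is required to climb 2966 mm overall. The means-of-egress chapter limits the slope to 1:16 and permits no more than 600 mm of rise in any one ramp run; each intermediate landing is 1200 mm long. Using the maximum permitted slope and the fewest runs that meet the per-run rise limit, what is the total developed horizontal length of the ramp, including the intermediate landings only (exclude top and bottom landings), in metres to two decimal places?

At most 600 each: 2966/600 = 4.94, giving 5 ramp runs. That means 4 intermediate landings.
Horizontal run for 2966 mm of rise at 1:16 is 2966 × 16 = 47456 mm.
Intermediate landings: 4 × 1200 = 4800 mm.
Developed length = 47456 + 4800 = 52256 mm.
= 52.26 m.

52.26 m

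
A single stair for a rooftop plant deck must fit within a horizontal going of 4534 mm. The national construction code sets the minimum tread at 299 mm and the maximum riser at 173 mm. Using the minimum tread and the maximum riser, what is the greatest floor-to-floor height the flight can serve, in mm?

2768 mm

4534 / 299 = 15.16, so 15 treads fit.
Risers = treads + 1 = 16.
Maximum height = 16 × 173 = 2768 mm.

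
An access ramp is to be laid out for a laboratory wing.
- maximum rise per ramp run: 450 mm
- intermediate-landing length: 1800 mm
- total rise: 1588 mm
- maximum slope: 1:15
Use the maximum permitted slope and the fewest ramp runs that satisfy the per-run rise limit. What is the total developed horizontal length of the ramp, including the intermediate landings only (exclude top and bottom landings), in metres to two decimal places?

29.22 m

At most 450 each: 1588/450 = 3.53, giving 4 ramp runs. That means 3 intermediate landings.
Horizontal run for 1588 mm of rise at 1:15 is 1588 × 15 = 23820 mm.
3 intermediate landings contribute 3 × 1800 = 5400 mm.
Total developed length = 23820 + 5400 = 29220 mm.
= 29.22 m.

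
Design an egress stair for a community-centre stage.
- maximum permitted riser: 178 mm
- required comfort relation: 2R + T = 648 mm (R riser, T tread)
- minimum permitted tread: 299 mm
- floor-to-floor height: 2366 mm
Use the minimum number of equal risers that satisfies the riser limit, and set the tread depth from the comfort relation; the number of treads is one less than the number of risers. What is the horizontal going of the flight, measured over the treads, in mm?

At most 178 each: 2366/178 = 13.29, giving 14 risers.
Each riser is 2366/14 = 169 mm (≤ 178 mm).
T = 648 − 2·169 = 310 mm, which satisfies the 299 mm minimum.
14 risers give 13 treads; going = 13 × 310 = 4030 mm.

4030 mm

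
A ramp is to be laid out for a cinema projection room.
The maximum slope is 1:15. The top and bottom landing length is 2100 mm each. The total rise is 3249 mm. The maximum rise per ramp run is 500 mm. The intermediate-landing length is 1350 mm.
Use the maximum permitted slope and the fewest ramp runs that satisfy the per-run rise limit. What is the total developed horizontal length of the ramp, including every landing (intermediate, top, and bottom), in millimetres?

61035 mm

3249 / 500 = 6.498 → round up to 7 ramp runs. That means 6 intermediate landings.
Ramp run (horizontal) at 1:15: 3249 × 15 = 48735 mm.
6 intermediate landings contribute 6 × 1350 = 8100 mm.
Top and bottom landings: 2 × 2100 = 4200 mm.
Total = 48735 + 8100 + 4200 = 61035 mm.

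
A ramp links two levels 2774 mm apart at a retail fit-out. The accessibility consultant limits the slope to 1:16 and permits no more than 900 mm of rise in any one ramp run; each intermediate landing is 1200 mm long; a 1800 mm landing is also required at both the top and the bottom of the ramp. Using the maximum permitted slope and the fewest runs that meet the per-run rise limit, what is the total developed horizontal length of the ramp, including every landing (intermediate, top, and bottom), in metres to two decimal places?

51.58 m

2774 / 900 = 3.082 → round up to 4 ramp runs. That means 3 intermediate landings.
Ramp run (horizontal) at 1:16: 2774 × 16 = 44384 mm.
Intermediate landings: 3 × 1200 = 3600 mm.
Top and bottom landings: 2 × 1800 = 3600 mm.
Total = 44384 + 3600 + 3600 = 51584 mm.
= 51.58 m.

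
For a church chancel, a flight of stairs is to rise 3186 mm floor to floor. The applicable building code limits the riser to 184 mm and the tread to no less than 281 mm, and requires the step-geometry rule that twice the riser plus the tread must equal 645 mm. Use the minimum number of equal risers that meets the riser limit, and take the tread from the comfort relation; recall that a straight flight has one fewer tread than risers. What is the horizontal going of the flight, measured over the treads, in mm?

4947 mm

3186 / 184 = 17.315 → round up to 18 risers.
Riser R = 3186 / 18 = 177 mm, within the 184 mm limit.
Tread T = 645 − 2 × 177 = 291 mm (≥ 281 mm).
Treads = 18 − 1 = 17; going = 17 × 291 = 4947 mm.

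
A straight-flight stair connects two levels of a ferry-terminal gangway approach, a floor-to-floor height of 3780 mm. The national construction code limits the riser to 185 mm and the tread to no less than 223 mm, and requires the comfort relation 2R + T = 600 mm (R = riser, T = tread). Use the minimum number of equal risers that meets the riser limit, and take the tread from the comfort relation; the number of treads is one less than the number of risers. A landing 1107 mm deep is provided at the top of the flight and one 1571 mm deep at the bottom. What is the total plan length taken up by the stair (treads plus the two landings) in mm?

7478 mm

3780 / 185 = 20.432 → round up to 21 risers.
Riser R = 3780 / 21 = 180 mm, within the 185 mm limit.
T = 600 − 2·180 = 240 mm, which satisfies the 223 mm minimum.
Treads = 21 − 1 = 20; going = 20 × 240 = 4800 mm.
Enclosure = 4800 + 1107 + 1571 = 7478 mm.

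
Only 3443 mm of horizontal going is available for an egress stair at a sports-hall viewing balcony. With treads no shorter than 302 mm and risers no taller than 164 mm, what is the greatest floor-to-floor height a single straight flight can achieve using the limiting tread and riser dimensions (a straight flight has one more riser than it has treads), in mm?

Treads that fit: ⌊3443 / 302⌋ = 11.
Risers = treads + 1 = 12.
Maximum height = 12 × 164 = 1968 mm.

1968 mm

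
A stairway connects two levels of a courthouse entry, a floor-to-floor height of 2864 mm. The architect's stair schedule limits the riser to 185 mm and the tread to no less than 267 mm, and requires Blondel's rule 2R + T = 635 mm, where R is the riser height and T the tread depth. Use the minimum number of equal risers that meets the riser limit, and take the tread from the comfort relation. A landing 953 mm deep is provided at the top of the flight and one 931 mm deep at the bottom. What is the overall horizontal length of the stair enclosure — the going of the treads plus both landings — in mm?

6039 mm

⌈2864/185⌉ = 16 risers.
Each riser is 2864/16 = 179 mm (≤ 185 mm).
T = 635 − 2·179 = 277 mm, which satisfies the 267 mm minimum.
16 risers give 15 treads; going = 15 × 277 = 4155 mm.
Enclosure = 4155 + 953 + 931 = 6039 mm.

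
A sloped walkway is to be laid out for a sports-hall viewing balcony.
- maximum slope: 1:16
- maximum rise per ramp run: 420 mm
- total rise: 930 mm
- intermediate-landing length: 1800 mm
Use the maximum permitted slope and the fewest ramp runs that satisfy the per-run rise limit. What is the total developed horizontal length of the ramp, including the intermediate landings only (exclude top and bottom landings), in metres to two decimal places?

At most 420 each: 930/420 = 2.21, giving 3 ramp runs. That means 2 intermediate landings.
Ramp run (horizontal) at 1:16: 930 × 16 = 14880 mm.
2 intermediate landings contribute 2 × 1800 = 3600 mm.
Developed length = 14880 + 3600 = 18480 mm.
= 18.48 m.

18.48 m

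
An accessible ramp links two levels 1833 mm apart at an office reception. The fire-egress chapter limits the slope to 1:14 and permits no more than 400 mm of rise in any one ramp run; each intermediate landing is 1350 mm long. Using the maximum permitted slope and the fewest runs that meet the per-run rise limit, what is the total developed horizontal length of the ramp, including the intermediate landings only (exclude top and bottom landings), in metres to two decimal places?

⌈1833/400⌉ = 5 ramp runs. That means 4 intermediate landings.
Ramp run (horizontal) at 1:14: 1833 × 14 = 25662 mm.
Intermediate landings: 4 × 1350 = 5400 mm.
Total developed length = 25662 + 5400 = 31062 mm.
= 31.06 m.

31.06 m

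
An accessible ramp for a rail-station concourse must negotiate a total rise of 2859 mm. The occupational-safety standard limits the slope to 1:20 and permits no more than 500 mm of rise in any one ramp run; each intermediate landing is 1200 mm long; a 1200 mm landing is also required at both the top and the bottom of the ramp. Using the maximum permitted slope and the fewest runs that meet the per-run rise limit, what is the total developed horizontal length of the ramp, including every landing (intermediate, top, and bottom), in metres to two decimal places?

65.58 m

At most 500 each: 2859/500 = 5.72, giving 6 ramp runs. That means 5 intermediate landings.
Horizontal run for 2859 mm of rise at 1:20 is 2859 × 20 = 57180 mm.
Intermediate landings: 5 × 1200 = 6000 mm.
Top and bottom landings: 2 × 1200 = 2400 mm.
Total = 57180 + 6000 + 2400 = 65580 mm.
= 65.58 m.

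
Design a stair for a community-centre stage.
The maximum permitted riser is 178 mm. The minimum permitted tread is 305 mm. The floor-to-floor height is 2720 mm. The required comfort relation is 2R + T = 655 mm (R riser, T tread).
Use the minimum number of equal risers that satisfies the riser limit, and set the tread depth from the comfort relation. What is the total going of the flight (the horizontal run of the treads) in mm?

⌈2720/178⌉ = 16 risers.
Riser R = 2720 / 16 = 170 mm, within the 178 mm limit.
T = 655 − 2·170 = 315 mm, which satisfies the 305 mm minimum.
Treads = 16 − 1 = 15; going = 15 × 315 = 4725 mm.

4725 mm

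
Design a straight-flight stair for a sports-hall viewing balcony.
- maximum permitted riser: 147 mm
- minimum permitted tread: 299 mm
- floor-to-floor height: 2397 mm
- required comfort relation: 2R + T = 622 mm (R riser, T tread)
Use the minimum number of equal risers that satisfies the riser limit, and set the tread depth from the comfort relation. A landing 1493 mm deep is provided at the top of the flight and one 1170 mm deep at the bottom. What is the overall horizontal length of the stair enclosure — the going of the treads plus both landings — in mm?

At most 147 each: 2397/147 = 16.31, giving 17 risers.
R = 2397 ÷ 17 = 141 mm.
From 2R + T = 622: T = 622 − 282 = 340 mm.
Going = (17 − 1) × 340 = 5440 mm.
Enclosure = 5440 + 1493 + 1170 = 8103 mm.

8103 mm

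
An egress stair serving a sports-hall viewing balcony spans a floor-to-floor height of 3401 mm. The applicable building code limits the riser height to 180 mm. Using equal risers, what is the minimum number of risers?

3401 / 180 = 18.894 → round up to 19 risers.

19 risers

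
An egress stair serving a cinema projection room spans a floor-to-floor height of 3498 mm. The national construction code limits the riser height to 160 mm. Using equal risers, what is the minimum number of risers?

3498 / 160 = 21.863 → round up to 22 risers.

22 risers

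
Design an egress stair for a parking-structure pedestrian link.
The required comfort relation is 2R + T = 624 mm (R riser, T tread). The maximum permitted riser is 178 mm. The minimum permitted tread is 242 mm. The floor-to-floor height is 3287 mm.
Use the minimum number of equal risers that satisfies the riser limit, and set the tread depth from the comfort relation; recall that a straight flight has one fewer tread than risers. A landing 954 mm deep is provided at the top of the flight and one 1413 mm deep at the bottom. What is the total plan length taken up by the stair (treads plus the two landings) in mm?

3287 / 178 = 18.466 → round up to 19 risers.
Each riser is 3287/19 = 173 mm (≤ 178 mm).
From 2R + T = 624: T = 624 − 346 = 278 mm.
Treads = 19 − 1 = 18; going = 18 × 278 = 5004 mm.
Enclosure = 5004 + 954 + 1413 = 7371 mm.

7371 mm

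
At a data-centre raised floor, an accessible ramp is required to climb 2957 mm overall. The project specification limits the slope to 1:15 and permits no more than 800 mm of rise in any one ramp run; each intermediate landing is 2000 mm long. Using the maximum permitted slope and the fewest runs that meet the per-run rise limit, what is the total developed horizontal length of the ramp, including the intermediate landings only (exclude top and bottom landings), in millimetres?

50355 mm

⌈2957/800⌉ = 4 ramp runs. That means 3 intermediate landings.
Ramp run (horizontal) at 1:15: 2957 × 15 = 44355 mm.
3 intermediate landings contribute 3 × 2000 = 6000 mm.
Developed length = 44355 + 6000 = 50355 mm.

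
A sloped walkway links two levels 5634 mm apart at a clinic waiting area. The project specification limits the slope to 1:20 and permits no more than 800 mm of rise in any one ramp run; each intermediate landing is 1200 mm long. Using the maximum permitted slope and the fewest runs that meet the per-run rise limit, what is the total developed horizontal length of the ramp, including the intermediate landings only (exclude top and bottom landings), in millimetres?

121080 mm

At most 800 each: 5634/800 = 7.04, giving 8 ramp runs. That means 7 intermediate landings.
Ramp run (horizontal) at 1:20: 5634 × 20 = 112680 mm.
7 intermediate landings contribute 7 × 1200 = 8400 mm.
Total developed length = 112680 + 8400 = 121080 mm.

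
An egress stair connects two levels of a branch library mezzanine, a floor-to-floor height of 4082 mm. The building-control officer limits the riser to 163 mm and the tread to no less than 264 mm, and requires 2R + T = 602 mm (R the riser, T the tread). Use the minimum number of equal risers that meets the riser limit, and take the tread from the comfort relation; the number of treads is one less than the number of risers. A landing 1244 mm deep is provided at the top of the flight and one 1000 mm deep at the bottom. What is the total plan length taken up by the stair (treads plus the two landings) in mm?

9444 mm

4082 / 163 = 25.043 → round up to 26 risers.
Riser R = 4082 / 26 = 157 mm, within the 163 mm limit.
From 2R + T = 602: T = 602 − 314 = 288 mm.
26 risers give 25 treads; going = 25 × 288 = 7200 mm.
Enclosure = 7200 + 1244 + 1000 = 9444 mm.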